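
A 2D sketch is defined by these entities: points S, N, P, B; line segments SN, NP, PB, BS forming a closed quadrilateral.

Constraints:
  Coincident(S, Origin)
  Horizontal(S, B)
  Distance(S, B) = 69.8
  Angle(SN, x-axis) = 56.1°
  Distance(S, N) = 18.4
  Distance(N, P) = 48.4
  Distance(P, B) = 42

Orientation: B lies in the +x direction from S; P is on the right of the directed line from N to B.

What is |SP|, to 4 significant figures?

44.42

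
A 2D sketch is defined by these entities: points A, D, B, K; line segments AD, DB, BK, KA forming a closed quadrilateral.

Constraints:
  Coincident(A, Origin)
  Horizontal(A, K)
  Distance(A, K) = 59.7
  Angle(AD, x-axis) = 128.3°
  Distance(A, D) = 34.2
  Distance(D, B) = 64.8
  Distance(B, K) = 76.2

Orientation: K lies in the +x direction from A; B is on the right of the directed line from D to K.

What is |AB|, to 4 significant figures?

37.15

Checks: |DB| = 64.80 ✓; |BK| = 76.20 ✓.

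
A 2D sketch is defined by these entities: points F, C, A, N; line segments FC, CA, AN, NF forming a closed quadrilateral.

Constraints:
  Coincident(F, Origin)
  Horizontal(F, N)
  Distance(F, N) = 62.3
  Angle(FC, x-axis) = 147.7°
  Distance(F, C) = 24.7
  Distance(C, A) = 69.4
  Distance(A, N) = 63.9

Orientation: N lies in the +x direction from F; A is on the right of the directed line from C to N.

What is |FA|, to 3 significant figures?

48.1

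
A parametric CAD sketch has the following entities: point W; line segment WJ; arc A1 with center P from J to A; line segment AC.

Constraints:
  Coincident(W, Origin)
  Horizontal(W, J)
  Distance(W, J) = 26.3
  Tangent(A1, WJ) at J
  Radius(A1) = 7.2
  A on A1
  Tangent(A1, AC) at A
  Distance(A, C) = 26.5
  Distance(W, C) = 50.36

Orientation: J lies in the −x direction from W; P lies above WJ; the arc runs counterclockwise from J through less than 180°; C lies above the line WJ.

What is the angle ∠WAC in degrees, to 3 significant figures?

164°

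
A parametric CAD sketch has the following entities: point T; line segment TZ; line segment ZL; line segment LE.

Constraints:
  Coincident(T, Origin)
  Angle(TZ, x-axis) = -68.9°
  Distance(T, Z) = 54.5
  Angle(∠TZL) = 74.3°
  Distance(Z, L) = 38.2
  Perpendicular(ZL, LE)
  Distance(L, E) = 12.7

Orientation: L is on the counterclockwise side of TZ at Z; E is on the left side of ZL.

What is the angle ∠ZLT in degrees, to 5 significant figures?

65.916°

T is at the origin; TZ runs at -68.9° with length 54.5, so Z = 54.5·(cos -68.9°, sin -68.9°) = (19.620, -50.846). ∠TZL = 74.3°, so ZL runs at -68.9° + (180° − 74.3°) = 36.800° from the x-axis; with |ZL| = 38.2, L = Z + 38.2·(cos 36.800°, sin 36.800°) = (50.208, -27.963). Then cos ∠ZLT = LZ·LT / (|LZ||LT|), giving 65.916°.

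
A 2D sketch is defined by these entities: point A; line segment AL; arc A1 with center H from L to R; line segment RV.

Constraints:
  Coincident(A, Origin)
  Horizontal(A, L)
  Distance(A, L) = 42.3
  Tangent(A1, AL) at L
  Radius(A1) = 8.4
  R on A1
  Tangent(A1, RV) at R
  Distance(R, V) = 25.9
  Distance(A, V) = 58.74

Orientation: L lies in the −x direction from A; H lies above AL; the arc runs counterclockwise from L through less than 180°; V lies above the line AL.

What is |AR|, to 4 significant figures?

37.00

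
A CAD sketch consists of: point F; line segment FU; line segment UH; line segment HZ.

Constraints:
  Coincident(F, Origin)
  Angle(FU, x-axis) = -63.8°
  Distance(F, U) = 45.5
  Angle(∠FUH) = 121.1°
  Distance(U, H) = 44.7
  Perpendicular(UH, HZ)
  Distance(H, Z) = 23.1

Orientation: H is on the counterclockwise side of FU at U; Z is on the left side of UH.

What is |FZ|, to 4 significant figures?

70.02

F is at the origin; FU runs at -63.8° with length 45.5, so U = 45.5·(cos -63.8°, sin -63.8°) = (20.09, -40.83). ∠FUH = 121.1°, so UH runs at -63.8° + (180° − 121.1°) = -4.900° from the x-axis; with |UH| = 44.7, H = U + 44.7·(cos -4.900°, sin -4.900°) = (64.63, -44.64). UH is perpendicular to HZ; with |HZ| = 23.1 on the left of UH, Z = H + 23.1·(0.08542, 0.9963) = (66.60, -21.63). Then |FZ| = |Z − F| = 70.02.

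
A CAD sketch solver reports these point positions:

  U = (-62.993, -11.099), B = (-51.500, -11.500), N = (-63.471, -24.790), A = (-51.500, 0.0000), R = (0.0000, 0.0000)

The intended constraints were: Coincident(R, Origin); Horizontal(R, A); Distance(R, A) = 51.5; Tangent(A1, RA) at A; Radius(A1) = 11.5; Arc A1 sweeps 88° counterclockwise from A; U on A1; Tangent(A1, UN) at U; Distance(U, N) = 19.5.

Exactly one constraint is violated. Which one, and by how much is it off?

Distance(U, N) = 19.5 — off by 5.80.

R = (0.00, 0.00) ✓; R.y = 0.00, A.y = 0.00 ✓; |RA| = 51.50 ✓; ∠(BA, AR) = 90.00° ✓; |BA| = 11.50 ✓; bearing(B→U) − bearing(B→A) = 88.00° ✓; |BU| = 11.50 ✓; ∠(BU, UN) = 90.00° ✓; |UN| = 13.70 ✗.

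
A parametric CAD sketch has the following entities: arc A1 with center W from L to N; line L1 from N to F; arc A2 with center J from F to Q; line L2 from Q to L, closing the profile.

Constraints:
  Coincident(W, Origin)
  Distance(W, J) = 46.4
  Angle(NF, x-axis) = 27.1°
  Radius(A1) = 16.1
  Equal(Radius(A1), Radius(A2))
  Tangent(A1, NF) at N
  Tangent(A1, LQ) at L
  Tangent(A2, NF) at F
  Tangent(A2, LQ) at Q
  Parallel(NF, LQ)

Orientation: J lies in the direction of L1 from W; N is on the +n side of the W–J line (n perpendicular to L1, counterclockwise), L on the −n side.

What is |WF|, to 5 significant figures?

49.114

The slot axis is L1's direction at 27.1°, so u = (cos 27.1°, sin 27.1°) = (0.89021, 0.45554) and n = (−sin 27.1°, cos 27.1°) = (-0.45554, 0.89021). W is at the origin and J lies 46.4 along u from W, so J = 46.4·u = (41.306, 21.137). Tangency of A1 to both parallel lines with radius 16.1 puts N and L at W ± 16.1·n: N = (-7.3343, 14.332), L = (7.3343, -14.332). Equal radii place F and Q the same way about J: F = J + 16.1·n = (33.972, 35.470), Q = J − 16.1·n = (48.640, 6.8049). Then |WF| = |F − W| = 49.114.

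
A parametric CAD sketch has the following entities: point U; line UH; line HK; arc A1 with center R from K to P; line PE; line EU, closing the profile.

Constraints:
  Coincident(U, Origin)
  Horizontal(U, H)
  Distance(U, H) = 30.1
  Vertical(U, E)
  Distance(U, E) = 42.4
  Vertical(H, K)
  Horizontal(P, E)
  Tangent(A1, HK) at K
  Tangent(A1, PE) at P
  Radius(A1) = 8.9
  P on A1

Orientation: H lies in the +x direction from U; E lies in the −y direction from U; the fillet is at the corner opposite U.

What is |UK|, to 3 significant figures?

45.0

The virtual corner opposite U is at (30.1, -42.4). The tangent condition forces RK to be normal to HK and A1 meets PE tangentially, so RP is at right angles to PE, with radius 8.9, so the center R sits 8.9 in from both sides at R = (21.2, -33.5). That places the tangent points at K = (30.1, -33.5) on HK and P = (21.2, -42.4) on PE. Then |UK| = |K − U| = 45.0.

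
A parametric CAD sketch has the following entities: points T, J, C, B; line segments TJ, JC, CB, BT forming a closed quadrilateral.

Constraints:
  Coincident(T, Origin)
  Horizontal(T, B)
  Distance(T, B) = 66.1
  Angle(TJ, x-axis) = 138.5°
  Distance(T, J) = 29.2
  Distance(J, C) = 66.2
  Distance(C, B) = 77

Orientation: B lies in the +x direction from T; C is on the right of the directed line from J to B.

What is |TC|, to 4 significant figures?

42.49

T is at the origin; T and B share the same y with |TB| = 66.1 and B in +x, so B = (66.1, 0). TJ runs at 138.5° with |TJ| = 29.2, so J = (-21.87, 19.35). C is determined by |JC| = 66.2 and |CB| = 77.0 together: it lies at the intersection of circle(J, 66.2) and circle(B, 77.0). With |JB| = 90.07, the foot of the radical line on JB is 36.45 from J and the perpendicular offset is √(66.2² − 36.45²) = 55.26. Taking the right-of-JB solution: C = (1.860, -42.45).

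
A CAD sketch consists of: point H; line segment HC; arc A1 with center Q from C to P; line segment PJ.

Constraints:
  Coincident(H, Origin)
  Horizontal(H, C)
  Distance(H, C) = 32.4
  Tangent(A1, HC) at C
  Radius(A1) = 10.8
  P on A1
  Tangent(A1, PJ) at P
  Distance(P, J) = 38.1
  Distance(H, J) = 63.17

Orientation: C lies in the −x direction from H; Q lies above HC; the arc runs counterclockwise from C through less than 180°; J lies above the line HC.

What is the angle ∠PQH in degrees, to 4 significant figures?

43.49°

H is at the origin; H and C share the same y with |HC| = 32.4 and C on the −x side, so C = (-32.40, 0.000). A1 meets HC tangentially, so QC is at right angles to HC, so Q = C + (0, 10.8) = (-32.40, 10.80). Since QP ⟂ PJ (tangency), |QJ| = √(10.8² + 38.1²) = 39.60 regardless of where P sits on A1. So J lies on both circle(H, 63.17) and circle(Q, 39.60); the above-HC intersection is J = (-38.75, 49.89). P is the foot of the tangent from J: P = (-22.62, 15.37).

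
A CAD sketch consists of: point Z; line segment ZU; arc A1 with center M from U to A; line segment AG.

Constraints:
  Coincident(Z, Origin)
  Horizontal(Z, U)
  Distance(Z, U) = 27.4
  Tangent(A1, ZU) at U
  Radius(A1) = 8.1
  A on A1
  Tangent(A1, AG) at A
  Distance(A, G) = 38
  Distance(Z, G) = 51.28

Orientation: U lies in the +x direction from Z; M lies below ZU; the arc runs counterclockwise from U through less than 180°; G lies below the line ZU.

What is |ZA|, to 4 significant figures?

21.14

Checks: ∠(MU, UZ) = 90.00° ✓; |MU| = 8.100 ✓; |MA| = 8.100 ✓; ∠(MA, AG) = 90.00° ✓; |AG| = 38.00 ✓; |ZG| = 51.28 ✓.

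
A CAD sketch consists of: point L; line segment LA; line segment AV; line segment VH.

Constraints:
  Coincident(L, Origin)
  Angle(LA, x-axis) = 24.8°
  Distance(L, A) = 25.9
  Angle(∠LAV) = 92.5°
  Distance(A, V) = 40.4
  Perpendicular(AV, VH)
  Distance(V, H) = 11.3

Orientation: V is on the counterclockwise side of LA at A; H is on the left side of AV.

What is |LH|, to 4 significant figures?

44.01

∠LAV = 92.5°, so AV runs at 24.8° + (180° − 92.5°) = 112.3° from the x-axis; with |AV| = 40.4, V = A + 40.4·(cos 112.3°, sin 112.3°) = (8.181, 48.24). The perpendicularity gives VH at right angles to AV; with |VH| = 11.3 on the left of AV, H = V + 11.3·(-0.9252, -0.3795) = (-2.273, 43.95). Then |LH| = |H − L| = 44.01.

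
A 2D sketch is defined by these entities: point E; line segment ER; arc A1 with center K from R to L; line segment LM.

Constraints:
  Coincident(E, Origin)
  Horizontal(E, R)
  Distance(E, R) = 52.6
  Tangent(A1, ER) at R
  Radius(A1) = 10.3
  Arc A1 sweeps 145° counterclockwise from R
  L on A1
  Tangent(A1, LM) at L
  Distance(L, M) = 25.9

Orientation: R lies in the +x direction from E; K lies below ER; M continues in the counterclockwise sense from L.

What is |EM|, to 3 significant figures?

75.8

E is at the origin; E and R share the same y with |ER| = 52.6 and R on the +x side, so R = (52.6, 0.00). Tangency of A1 to ER means the radius KR is perpendicular to ER, so K = R + (0, -10.3) = (52.6, -10.3). On A1, R sits at bearing 90° from K; a 145° counterclockwise sweep puts L at bearing 235°, so L = K + 10.3·(cos 235°, sin 235°) = (46.7, -18.7). Tangency of A1 to LM means the radius KL is perpendicular to LM, so LM runs along (−sin 235°, cos 235°); with |LM| = 25.9, M = (67.9, -33.6). Then |EM| = |M − E| = 75.8.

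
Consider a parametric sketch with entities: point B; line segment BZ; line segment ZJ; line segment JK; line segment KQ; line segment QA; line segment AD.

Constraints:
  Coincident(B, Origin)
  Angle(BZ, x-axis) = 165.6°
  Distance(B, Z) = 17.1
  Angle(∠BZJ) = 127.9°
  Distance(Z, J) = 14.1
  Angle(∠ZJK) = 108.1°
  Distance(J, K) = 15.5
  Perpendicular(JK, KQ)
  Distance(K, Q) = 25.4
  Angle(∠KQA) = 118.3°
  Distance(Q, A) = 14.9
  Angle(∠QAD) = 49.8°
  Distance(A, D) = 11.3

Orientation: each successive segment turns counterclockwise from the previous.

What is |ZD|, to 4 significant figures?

12.11

B is at the origin; BZ runs at 165.6° with length 17.1, so Z = (-16.56, 4.253). ∠BZJ = 127.9° gives ZJ at -142.3° from the x-axis; with |ZJ| = 14.1, J = (-27.72, -4.370). ∠ZJK = 108.1° gives JK at -70.40° from the x-axis; with |JK| = 15.5, K = (-22.52, -18.97). The perpendicularity gives KQ at right angles to JK, so KQ runs at 19.60°; with |KQ| = 25.4, Q = (1.409, -10.45). ∠KQA = 118.3° gives QA at 81.30° from the x-axis; with |QA| = 14.9, A = (3.663, 4.277). ∠QAD = 49.8° gives AD at -148.5° from the x-axis; with |AD| = 11.3, D = (-5.972, -1.627). Then |ZD| = |D − Z| = 12.11.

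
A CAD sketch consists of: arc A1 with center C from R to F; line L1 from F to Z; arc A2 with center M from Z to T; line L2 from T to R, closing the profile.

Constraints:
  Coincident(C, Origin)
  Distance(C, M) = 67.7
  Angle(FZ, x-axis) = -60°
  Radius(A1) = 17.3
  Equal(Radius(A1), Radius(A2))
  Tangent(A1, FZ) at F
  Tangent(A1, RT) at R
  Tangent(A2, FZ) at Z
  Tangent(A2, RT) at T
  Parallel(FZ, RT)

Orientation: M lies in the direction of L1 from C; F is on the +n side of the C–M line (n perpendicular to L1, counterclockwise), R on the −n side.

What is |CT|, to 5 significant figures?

69.875

The slot axis is L1's direction at -60.0°, so u = (cos -60.0°, sin -60.0°) = (0.50000, -0.86603) and n = (−sin -60.0°, cos -60.0°) = (0.86603, 0.50000). C is at the origin and M lies 67.7 along u from C, so M = 67.7·u = (33.850, -58.630). Tangency of A1 to both parallel lines with radius 17.3 puts F and R at C ± 17.3·n: F = (14.982, 8.6500), R = (-14.982, -8.6500). Equal radii place Z and T the same way about M: Z = M + 17.3·n = (48.832, -49.980), T = M − 17.3·n = (18.868, -67.280). Then |CT| = |T − C| = 69.875.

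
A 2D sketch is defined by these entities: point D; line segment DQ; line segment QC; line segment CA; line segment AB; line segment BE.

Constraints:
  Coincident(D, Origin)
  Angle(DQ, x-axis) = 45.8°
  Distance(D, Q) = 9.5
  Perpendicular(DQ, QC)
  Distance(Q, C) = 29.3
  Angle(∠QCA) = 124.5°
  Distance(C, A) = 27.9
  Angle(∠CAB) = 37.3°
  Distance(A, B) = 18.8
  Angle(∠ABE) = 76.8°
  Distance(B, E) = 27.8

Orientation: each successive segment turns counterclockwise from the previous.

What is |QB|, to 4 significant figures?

32.18

D is at the origin; DQ runs at 45.8° with length 9.5, so Q = (6.623, 6.811). The perpendicularity gives QC at right angles to DQ, so QC runs at 135.8°; with |QC| = 29.3, C = (-14.38, 27.24). ∠QCA = 124.5° gives CA at -168.7° from the x-axis; with |CA| = 27.9, A = (-41.74, 21.77). ∠CAB = 37.3° gives AB at -26.00° from the x-axis; with |AB| = 18.8, B = (-24.84, 13.53). Then |QB| = |B − Q| = 32.18.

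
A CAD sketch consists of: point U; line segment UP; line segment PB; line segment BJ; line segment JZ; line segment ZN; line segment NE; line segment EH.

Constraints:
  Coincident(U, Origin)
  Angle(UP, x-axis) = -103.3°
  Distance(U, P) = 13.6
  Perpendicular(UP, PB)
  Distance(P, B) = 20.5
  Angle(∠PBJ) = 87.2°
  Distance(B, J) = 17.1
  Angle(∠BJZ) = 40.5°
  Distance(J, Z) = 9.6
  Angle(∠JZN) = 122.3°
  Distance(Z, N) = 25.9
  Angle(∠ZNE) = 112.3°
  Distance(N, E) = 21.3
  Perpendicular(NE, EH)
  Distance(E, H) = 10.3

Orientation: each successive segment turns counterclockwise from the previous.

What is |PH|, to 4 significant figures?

44.68

U is at the origin; UP runs at -103.3° with length 13.6, so P = (-3.129, -13.24). The perpendicularity gives PB at right angles to UP, so PB runs at -13.30°; with |PB| = 20.5, B = (16.82, -17.95). ∠PBJ = 87.2° gives BJ at 79.50° from the x-axis; with |BJ| = 17.1, J = (19.94, -1.138). ∠BJZ = 40.5° gives JZ at -141.0° from the x-axis; with |JZ| = 9.6, Z = (12.48, -7.179). ∠JZN = 122.3° gives ZN at -83.30° from the x-axis; with |ZN| = 25.9, N = (15.50, -32.90). ∠ZNE = 112.3° gives NE at -15.60° from the x-axis; with |NE| = 21.3, E = (36.01, -38.63). NE is perpendicular to EH, so EH runs at 74.40°; with |EH| = 10.3, H = (38.78, -28.71). Then |PH| = |H − P| = 44.68.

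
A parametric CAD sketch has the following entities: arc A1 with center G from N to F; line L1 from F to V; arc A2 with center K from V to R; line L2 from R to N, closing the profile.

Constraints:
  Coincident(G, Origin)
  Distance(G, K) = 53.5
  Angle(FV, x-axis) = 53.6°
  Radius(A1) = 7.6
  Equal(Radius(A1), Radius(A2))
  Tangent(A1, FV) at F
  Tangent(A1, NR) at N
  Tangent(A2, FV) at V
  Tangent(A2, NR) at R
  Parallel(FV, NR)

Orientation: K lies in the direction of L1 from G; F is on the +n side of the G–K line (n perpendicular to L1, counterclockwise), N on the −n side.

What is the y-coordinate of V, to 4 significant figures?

47.57

The slot axis is L1's direction at 53.6°, so u = (cos 53.6°, sin 53.6°) = (0.5934, 0.8049) and n = (−sin 53.6°, cos 53.6°) = (-0.8049, 0.5934). G is at the origin and K lies 53.5 along u from G, so K = 53.5·u = (31.75, 43.06). Tangency of A1 to both parallel lines with radius 7.6 puts F and N at G ± 7.6·n: F = (-6.117, 4.510), N = (6.117, -4.510). Equal radii place V and R the same way about K: V = K + 7.6·n = (25.63, 47.57), R = K − 7.6·n = (37.87, 38.55). So V.y = 47.57.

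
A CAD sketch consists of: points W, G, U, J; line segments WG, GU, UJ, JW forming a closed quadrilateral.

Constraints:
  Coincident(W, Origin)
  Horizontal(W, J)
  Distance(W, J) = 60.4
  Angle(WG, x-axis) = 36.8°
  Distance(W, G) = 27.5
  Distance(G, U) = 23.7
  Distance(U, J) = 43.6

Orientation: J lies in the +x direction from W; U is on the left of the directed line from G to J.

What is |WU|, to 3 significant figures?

50.6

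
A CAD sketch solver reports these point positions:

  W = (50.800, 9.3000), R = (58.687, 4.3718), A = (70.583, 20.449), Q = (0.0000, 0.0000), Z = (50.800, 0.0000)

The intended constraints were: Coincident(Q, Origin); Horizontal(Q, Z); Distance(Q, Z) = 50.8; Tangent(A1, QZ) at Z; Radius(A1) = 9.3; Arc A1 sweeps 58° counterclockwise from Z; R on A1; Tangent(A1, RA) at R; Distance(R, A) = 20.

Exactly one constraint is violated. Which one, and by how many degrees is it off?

Tangent(A1, RA) at R — off by 4.50°.

Q = (0.00, 0.00) ✓; Q.y = 0.00, Z.y = 0.00 ✓; |QZ| = 50.80 ✓; ∠(WZ, ZQ) = 90.00° ✓; |WZ| = 9.300 ✓; bearing(W→R) − bearing(W→Z) = 58.00° ✓; |WR| = 9.300 ✓; ∠(WR, RA) = 94.50° ✗; |RA| = 20.00 ✓.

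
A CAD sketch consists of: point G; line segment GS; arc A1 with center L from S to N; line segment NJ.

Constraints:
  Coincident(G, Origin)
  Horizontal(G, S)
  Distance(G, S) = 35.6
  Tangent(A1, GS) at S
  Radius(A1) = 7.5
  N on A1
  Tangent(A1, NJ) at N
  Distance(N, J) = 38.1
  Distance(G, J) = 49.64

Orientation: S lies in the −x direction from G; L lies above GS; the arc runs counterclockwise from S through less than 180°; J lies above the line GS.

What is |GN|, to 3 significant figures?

28.9

G is at the origin; GS is horizontal with |GS| = 35.6 and S on the −x side, so S = (-35.6, 0.00). The tangent condition forces LS to be normal to GS, so L = S + (0, 7.5) = (-35.6, 7.50). Since LN ⟂ NJ (tangency), |LJ| = √(7.5² + 38.1²) = 38.8 regardless of where N sits on A1. So J lies on both circle(G, 49.64) and circle(L, 38.8); the above-GS intersection is J = (-22.7, 44.1). N is the foot of the tangent from J: N = (-28.2, 6.43).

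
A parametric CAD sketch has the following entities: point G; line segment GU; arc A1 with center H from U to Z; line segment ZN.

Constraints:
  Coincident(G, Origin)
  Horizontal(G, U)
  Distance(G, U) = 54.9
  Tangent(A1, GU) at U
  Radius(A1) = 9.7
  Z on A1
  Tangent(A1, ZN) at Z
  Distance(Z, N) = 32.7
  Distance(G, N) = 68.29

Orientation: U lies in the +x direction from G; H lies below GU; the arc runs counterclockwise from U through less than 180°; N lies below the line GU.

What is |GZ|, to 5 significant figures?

46.931

Checks: |HZ| = 9.700 ✓; ∠(HZ, ZN) = 90.00° ✓; |ZN| = 32.70 ✓; |GN| = 68.29 ✓.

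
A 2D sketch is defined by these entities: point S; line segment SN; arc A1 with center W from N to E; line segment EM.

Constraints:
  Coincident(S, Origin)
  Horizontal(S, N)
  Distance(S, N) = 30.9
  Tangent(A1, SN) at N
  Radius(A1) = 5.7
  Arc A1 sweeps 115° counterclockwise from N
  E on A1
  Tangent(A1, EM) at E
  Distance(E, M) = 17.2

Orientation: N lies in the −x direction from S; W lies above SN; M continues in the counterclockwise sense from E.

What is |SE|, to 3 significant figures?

27.0

The tangent condition forces WN to be normal to SN, so W = N + (0, 5.7) = (-30.9, 5.70). On A1, N sits at bearing -90° from W; a 115° counterclockwise sweep puts E at bearing 25°, so E = W + 5.7·(cos 25°, sin 25°) = (-25.7, 8.11). Then |SE| = |E − S| = 27.0.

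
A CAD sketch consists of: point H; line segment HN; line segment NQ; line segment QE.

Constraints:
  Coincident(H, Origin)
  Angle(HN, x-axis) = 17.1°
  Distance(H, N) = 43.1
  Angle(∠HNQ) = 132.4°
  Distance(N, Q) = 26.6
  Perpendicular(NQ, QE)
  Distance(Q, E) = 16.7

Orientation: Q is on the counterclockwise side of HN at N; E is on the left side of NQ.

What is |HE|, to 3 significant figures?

57.7

∠HNQ = 132.4°, so NQ runs at 17.1° + (180° − 132.4°) = 64.7° from the x-axis; with |NQ| = 26.6, Q = N + 26.6·(cos 64.7°, sin 64.7°) = (52.6, 36.7). NQ ⟂ QE; with |QE| = 16.7 on the left of NQ, E = Q + 16.7·(-0.904, 0.427) = (37.5, 43.9). Then |HE| = |E − H| = 57.7.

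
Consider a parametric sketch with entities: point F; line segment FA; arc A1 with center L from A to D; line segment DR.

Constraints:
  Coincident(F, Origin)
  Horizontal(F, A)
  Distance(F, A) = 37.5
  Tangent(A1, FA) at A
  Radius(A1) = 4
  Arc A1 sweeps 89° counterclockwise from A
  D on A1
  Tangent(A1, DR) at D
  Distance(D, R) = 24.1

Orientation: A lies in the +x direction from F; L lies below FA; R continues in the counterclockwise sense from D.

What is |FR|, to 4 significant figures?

43.36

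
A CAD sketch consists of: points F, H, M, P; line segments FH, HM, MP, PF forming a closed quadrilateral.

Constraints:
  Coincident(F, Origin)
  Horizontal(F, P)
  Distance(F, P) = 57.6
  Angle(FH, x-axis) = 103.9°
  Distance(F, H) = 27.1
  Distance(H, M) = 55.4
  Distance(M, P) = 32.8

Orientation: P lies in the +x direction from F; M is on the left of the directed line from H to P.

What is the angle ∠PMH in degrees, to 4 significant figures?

100.4°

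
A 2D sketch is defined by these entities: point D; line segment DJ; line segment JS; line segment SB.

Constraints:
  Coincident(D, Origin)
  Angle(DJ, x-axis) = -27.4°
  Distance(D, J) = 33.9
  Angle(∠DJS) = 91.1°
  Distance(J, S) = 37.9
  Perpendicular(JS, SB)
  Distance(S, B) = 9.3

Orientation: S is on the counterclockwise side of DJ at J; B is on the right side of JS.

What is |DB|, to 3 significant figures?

57.9

D is at the origin; DJ runs at -27.4° with length 33.9, so J = 33.9·(cos -27.4°, sin -27.4°) = (30.1, -15.6). ∠DJS = 91.1°, so JS runs at -27.4° + (180° − 91.1°) = 61.5° from the x-axis; with |JS| = 37.9, S = J + 37.9·(cos 61.5°, sin 61.5°) = (48.2, 17.7). The perpendicularity gives SB at right angles to JS; with |SB| = 9.3 on the right of JS, B = S + 9.3·(0.879, -0.477) = (56.4, 13.3). Then |DB| = |B − D| = 57.9.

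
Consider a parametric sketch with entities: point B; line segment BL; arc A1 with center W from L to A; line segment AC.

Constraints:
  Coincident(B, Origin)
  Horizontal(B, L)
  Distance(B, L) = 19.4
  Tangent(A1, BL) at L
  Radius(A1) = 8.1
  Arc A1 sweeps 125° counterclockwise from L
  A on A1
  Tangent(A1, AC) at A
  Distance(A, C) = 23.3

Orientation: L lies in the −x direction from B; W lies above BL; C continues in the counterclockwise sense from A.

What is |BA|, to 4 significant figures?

18.04

Since A1 is tangent to BL there, WL ⟂ BL, so W = L + (0, 8.1) = (-19.40, 8.100). On A1, L sits at bearing -90° from W; a 125° counterclockwise sweep puts A at bearing 35°, so A = W + 8.1·(cos 35°, sin 35°) = (-12.76, 12.75). Then |BA| = |A − B| = 18.04.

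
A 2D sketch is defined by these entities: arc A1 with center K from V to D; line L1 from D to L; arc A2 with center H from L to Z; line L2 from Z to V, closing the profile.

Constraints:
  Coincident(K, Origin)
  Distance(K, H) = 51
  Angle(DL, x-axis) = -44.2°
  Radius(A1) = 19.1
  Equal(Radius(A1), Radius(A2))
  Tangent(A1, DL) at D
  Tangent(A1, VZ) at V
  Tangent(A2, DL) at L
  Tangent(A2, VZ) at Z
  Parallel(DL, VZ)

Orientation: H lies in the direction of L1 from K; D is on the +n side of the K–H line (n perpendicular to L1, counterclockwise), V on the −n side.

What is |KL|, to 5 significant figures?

54.459

Tangency of A1 to both parallel lines with radius 19.1 puts D and V at K ± 19.1·n: D = (13.316, 13.693), V = (-13.316, -13.693). Equal radii place L and Z the same way about H: L = H + 19.1·n = (49.878, -21.862), Z = H − 19.1·n = (23.247, -49.248). Then |KL| = |L − K| = 54.459.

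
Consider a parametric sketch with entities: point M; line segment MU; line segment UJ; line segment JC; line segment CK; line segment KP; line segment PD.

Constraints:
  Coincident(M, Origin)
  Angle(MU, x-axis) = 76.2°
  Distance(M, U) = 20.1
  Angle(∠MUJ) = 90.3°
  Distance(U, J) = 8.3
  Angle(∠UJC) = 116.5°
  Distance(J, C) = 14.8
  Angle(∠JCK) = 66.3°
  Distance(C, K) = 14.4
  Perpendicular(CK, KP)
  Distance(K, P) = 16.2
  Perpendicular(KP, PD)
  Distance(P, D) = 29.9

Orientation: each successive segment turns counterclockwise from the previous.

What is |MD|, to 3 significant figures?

38.1

M is at the origin; MU runs at 76.2° with length 20.1, so U = (4.79, 19.5). ∠MUJ = 90.3° gives UJ at 166° from the x-axis; with |UJ| = 8.3, J = (-3.26, 21.5). ∠UJC = 116.5° gives JC at -131° from the x-axis; with |JC| = 14.8, C = (-12.9, 10.3). ∠JCK = 66.3° gives CK at -16.9° from the x-axis; with |CK| = 14.4, K = (0.891, 6.12). The perpendicularity gives KP at right angles to CK, so KP runs at 73.1°; with |KP| = 16.2, P = (5.60, 21.6). The perpendicularity gives PD at right angles to KP, so PD runs at 163°; with |PD| = 29.9, D = (-23.0, 30.3). Then |MD| = |D − M| = 38.1.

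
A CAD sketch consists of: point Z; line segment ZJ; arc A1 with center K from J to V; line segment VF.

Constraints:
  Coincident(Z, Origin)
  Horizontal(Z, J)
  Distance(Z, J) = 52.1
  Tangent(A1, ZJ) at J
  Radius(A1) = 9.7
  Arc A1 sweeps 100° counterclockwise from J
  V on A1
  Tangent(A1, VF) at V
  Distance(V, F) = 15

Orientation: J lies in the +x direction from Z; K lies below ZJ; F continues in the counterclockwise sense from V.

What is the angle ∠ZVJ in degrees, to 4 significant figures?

115.0°

Z is at the origin; Z and J share the same y with |ZJ| = 52.1 and J on the +x side, so J = (52.10, 0.000). A1 meets ZJ tangentially, so KJ is at right angles to ZJ, so K = J + (0, -9.7) = (52.10, -9.700). On A1, J sits at bearing 90° from K; a 100° counterclockwise sweep puts V at bearing 190°, so V = K + 9.7·(cos 190°, sin 190°) = (42.55, -11.38). Then cos ∠ZVJ = VZ·VJ / (|VZ||VJ|), giving 115.0°.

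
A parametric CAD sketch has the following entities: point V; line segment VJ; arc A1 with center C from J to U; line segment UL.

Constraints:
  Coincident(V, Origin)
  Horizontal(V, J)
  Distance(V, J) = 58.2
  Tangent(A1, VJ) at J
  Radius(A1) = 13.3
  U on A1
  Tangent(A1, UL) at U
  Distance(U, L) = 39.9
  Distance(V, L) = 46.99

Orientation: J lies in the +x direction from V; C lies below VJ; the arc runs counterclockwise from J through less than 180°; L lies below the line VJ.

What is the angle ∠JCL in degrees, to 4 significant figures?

128.6°

Checks: |CU| = 13.30 ✓; ∠(CU, UL) = 90.00° ✓; |UL| = 39.90 ✓; |VL| = 46.99 ✓.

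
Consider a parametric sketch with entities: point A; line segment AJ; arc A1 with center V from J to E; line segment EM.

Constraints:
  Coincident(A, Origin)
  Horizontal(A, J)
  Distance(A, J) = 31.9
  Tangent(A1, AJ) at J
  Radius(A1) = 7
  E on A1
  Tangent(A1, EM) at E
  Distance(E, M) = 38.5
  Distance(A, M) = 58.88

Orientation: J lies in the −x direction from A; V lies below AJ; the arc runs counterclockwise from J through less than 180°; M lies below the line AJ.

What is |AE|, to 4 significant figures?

39.58

A is at the origin; AJ is horizontal with |AJ| = 31.9 and J on the −x side, so J = (-31.90, 0.000). Tangency of A1 to AJ means the radius VJ is perpendicular to AJ, so V = J + (0, -7) = (-31.90, -7.000). Since VE ⟂ EM (tangency), |VM| = √(7.0² + 38.5²) = 39.13 regardless of where E sits on A1. So M lies on both circle(A, 58.88) and circle(V, 39.13); the below-AJ intersection is M = (-37.01, -45.80). E is the foot of the tangent from M: E = (-38.89, -7.343).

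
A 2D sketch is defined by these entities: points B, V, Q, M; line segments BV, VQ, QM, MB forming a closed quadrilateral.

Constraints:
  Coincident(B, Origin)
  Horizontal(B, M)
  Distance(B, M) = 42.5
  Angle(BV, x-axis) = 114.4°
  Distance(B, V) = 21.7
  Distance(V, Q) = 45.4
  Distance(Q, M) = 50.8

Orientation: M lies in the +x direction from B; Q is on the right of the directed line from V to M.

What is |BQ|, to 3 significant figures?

25.1

Checks: |VQ| = 45.40 ✓; |QM| = 50.80 ✓.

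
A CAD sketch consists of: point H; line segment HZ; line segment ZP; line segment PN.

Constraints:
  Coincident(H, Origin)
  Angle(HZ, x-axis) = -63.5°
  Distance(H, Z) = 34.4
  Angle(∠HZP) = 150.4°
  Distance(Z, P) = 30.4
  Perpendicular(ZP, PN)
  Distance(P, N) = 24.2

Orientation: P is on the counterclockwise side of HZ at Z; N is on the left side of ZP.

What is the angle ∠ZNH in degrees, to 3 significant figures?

31.7°

H is at the origin; HZ runs at -63.5° with length 34.4, so Z = 34.4·(cos -63.5°, sin -63.5°) = (15.3, -30.8). ∠HZP = 150.4°, so ZP runs at -63.5° + (180° − 150.4°) = -33.9° from the x-axis; with |ZP| = 30.4, P = Z + 30.4·(cos -33.9°, sin -33.9°) = (40.6, -47.7). The perpendicularity gives PN at right angles to ZP; with |PN| = 24.2 on the left of ZP, N = P + 24.2·(0.558, 0.830) = (54.1, -27.7). Then cos ∠ZNH = NZ·NH / (|NZ||NH|), giving 31.7°.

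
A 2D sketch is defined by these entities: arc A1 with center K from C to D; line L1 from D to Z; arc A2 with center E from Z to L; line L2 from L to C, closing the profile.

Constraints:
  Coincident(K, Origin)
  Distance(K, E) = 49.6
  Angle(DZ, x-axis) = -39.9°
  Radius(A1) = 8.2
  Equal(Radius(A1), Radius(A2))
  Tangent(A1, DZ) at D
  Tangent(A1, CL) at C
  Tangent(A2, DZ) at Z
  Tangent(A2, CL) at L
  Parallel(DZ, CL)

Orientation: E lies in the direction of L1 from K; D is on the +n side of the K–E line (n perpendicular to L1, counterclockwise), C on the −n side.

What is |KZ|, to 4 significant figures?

50.27

Tangency of A1 to both parallel lines with radius 8.2 puts D and C at K ± 8.2·n: D = (5.260, 6.291), C = (-5.260, -6.291). Equal radii place Z and L the same way about E: Z = E + 8.2·n = (43.31, -25.53), L = E − 8.2·n = (32.79, -38.11). Then |KZ| = |Z − K| = 50.27.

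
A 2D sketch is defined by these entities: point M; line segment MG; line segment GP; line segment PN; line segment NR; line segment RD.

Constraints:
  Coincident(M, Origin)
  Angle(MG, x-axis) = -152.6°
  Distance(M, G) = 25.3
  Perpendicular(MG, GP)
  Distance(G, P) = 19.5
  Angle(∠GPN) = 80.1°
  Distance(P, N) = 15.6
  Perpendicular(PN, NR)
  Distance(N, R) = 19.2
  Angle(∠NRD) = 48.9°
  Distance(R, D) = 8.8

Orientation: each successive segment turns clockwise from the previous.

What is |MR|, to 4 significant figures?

13.40

M is at the origin; MG runs at -152.6° with length 25.3, so G = (-22.46, -11.64). MG ⟂ GP, so GP runs at 117.4°; with |GP| = 19.5, P = (-31.44, 5.669). ∠GPN = 80.1° gives PN at 17.50° from the x-axis; with |PN| = 15.6, N = (-16.56, 10.36). PN is perpendicular to NR, so NR runs at -72.50°; with |NR| = 19.2, R = (-10.78, -7.951). Then |MR| = |R − M| = 13.40.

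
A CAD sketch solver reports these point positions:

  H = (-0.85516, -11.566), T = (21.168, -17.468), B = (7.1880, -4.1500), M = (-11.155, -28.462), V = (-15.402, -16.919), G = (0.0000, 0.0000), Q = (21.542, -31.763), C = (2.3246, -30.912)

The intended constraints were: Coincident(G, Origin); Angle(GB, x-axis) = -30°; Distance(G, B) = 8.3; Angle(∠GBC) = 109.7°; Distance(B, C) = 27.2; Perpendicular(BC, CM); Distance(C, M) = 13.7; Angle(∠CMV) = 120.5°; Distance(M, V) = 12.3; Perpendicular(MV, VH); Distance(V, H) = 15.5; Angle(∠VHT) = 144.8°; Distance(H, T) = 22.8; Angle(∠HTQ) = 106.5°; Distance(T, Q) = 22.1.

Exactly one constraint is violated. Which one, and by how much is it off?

Distance(T, Q) = 22.1 — off by 7.80.

G = (0.00, 0.00) ✓; GB at -30.00° ✓; |GB| = 8.300 ✓; ∠GBC = 109.7° ✓; |BC| = 27.20 ✓; ∠(BC, CM) = 90.00° ✓; |CM| = 13.70 ✓; ∠CMV = 120.5° ✓; |MV| = 12.30 ✓; ∠(MV, VH) = 90.00° ✓; |VH| = 15.50 ✓; ∠VHT = 144.8° ✓; |HT| = 22.80 ✓; ∠HTQ = 106.5° ✓; |TQ| = 14.30 ✗.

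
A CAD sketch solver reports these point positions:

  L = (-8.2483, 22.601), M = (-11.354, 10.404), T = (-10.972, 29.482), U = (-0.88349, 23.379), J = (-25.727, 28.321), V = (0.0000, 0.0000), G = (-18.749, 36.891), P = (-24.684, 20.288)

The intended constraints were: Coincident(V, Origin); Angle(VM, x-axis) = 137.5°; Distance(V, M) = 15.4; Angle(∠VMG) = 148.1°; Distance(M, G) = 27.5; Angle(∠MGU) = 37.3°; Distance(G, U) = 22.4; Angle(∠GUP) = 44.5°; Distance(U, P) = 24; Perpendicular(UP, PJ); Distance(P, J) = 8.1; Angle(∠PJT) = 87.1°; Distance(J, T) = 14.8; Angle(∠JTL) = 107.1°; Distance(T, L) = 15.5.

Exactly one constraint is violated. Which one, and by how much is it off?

Distance(T, L) = 15.5 — off by 8.10.

V = (0.00, 0.00) ✓; VM at 137.5° ✓; |VM| = 15.40 ✓; ∠VMG = 148.1° ✓; |MG| = 27.50 ✓; ∠MGU = 37.30° ✓; |GU| = 22.40 ✓; ∠GUP = 44.50° ✓; |UP| = 24.00 ✓; ∠(UP, PJ) = 90.00° ✓; |PJ| = 8.100 ✓; ∠PJT = 87.10° ✓; |JT| = 14.80 ✓; ∠JTL = 107.1° ✓; |TL| = 7.400 ✗.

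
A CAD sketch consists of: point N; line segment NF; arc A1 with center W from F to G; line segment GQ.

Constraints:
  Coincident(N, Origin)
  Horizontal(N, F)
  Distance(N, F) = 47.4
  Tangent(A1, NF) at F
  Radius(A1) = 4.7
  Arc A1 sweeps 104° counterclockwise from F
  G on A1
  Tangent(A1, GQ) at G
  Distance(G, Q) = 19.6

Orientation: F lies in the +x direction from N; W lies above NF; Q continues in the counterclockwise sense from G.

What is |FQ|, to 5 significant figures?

24.855

N is at the origin; NF is horizontal with |NF| = 47.4 and F on the +x side, so F = (47.400, 0.0000). Tangency of A1 to NF means the radius WF is perpendicular to NF, so W = F + (0, 4.7) = (47.400, 4.7000). On A1, F sits at bearing -90° from W; a 104° counterclockwise sweep puts G at bearing 14°, so G = W + 4.7·(cos 14°, sin 14°) = (51.960, 5.8370). The tangent condition forces WG to be normal to GQ, so GQ runs along (−sin 14°, cos 14°); with |GQ| = 19.6, Q = (47.219, 24.855). Then |FQ| = |Q − F| = 24.855.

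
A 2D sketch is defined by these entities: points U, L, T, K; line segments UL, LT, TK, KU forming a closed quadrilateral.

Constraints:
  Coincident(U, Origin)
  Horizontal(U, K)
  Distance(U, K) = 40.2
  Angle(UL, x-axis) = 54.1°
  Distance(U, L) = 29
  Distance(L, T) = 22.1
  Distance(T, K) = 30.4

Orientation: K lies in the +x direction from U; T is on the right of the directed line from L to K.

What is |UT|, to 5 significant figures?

10.234

Checks: |LT| = 22.10 ✓; |TK| = 30.40 ✓.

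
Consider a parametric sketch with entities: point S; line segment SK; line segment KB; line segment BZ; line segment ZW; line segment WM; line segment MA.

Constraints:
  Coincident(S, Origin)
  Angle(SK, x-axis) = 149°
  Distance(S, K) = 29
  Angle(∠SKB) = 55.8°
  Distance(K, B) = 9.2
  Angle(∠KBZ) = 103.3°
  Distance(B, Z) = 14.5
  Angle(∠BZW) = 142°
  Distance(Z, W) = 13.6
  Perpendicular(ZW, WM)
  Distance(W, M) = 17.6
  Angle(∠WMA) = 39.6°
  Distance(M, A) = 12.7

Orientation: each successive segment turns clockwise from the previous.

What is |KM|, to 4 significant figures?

21.18

S is at the origin; SK runs at 149.0° with length 29.0, so K = (-24.86, 14.94). ∠SKB = 55.8° gives KB at 24.80° from the x-axis; with |KB| = 9.2, B = (-16.51, 18.80). ∠KBZ = 103.3° gives BZ at -51.90° from the x-axis; with |BZ| = 14.5, Z = (-7.559, 7.385). ∠BZW = 142.0° gives ZW at -89.90° from the x-axis; with |ZW| = 13.6, W = (-7.536, -6.215). The perpendicularity gives WM at right angles to ZW, so WM runs at -179.9°; with |WM| = 17.6, M = (-25.14, -6.246). Then |KM| = |M − K| = 21.18.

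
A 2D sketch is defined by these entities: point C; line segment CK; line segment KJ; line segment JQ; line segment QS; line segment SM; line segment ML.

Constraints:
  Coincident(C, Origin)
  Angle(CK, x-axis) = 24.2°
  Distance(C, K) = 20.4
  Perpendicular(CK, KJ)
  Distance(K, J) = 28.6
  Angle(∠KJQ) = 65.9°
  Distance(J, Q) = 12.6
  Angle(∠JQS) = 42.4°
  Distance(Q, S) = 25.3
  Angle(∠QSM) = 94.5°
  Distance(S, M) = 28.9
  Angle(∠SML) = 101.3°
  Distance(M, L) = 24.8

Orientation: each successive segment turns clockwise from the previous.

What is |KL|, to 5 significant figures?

56.147

∠QSM = 94.5° gives SM at -43.000° from the x-axis; with |SM| = 28.9, M = (57.520, -20.364). ∠SML = 101.3° gives ML at -121.70° from the x-axis; with |ML| = 24.8, L = (44.489, -41.464). Then |KL| = |L − K| = 56.147.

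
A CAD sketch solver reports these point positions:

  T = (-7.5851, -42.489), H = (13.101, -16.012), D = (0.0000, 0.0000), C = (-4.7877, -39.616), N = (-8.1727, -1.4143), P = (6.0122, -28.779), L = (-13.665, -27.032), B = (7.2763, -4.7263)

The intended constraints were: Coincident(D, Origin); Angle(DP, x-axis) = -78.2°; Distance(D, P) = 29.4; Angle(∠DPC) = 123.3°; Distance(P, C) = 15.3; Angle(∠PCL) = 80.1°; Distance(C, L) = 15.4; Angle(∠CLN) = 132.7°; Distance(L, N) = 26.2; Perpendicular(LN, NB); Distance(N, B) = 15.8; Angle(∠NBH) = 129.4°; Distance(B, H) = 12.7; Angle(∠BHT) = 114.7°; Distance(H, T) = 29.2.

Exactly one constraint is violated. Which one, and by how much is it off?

Distance(H, T) = 29.2 — off by 4.40.

D = (0.00, 0.00) ✓; DP at -78.20° ✓; |DP| = 29.40 ✓; ∠DPC = 123.3° ✓; |PC| = 15.30 ✓; ∠PCL = 80.10° ✓; |CL| = 15.40 ✓; ∠CLN = 132.7° ✓; |LN| = 26.20 ✓; ∠(LN, NB) = 90.00° ✓; |NB| = 15.80 ✓; ∠NBH = 129.4° ✓; |BH| = 12.70 ✓; ∠BHT = 114.7° ✓; |HT| = 33.60 ✗.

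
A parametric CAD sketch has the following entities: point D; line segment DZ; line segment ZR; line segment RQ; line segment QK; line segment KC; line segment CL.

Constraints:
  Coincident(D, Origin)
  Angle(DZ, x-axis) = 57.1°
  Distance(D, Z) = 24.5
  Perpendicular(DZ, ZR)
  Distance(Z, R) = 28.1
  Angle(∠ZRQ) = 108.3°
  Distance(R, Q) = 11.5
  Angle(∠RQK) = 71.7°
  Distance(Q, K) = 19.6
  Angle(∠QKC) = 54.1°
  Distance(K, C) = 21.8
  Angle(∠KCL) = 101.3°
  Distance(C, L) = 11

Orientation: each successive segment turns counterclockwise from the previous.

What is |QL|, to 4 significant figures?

13.46

∠QKC = 54.1° gives KC at 93.00° from the x-axis; with |KC| = 21.8, C = (-3.932, 39.75). ∠KCL = 101.3° gives CL at 171.7° from the x-axis; with |CL| = 11.0, L = (-14.82, 41.34). Then |QL| = |L − Q| = 13.46.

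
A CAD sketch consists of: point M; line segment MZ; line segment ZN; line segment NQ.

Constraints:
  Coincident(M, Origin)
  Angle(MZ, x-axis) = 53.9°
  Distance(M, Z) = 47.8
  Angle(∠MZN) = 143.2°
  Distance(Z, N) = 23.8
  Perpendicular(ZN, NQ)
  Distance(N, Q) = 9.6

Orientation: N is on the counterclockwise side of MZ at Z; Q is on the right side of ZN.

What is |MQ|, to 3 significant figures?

72.9

∠MZN = 143.2°, so ZN runs at 53.9° + (180° − 143.2°) = 90.7° from the x-axis; with |ZN| = 23.8, N = Z + 23.8·(cos 90.7°, sin 90.7°) = (27.9, 62.4). ZN is perpendicular to NQ; with |NQ| = 9.6 on the right of ZN, Q = N + 9.6·(1.00, 0.0122) = (37.5, 62.5). Then |MQ| = |Q − M| = 72.9.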